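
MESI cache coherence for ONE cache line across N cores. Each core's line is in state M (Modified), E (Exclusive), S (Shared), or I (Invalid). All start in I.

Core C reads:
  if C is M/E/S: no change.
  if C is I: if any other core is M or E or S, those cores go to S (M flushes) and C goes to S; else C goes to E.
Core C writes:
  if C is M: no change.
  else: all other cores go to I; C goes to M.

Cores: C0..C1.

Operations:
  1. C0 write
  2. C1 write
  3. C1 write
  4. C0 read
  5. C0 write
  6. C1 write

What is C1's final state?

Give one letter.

Op 1: C0 write [C0 write: invalidate none -> C0=M] -> [M,I]
Op 2: C1 write [C1 write: invalidate ['C0=M'] -> C1=M] -> [I,M]
Op 3: C1 write [C1 write: already M (modified), no change] -> [I,M]
Op 4: C0 read [C0 read from I: others=['C1=M'] -> C0=S, others downsized to S] -> [S,S]
Op 5: C0 write [C0 write: invalidate ['C1=S'] -> C0=M] -> [M,I]
Op 6: C1 write [C1 write: invalidate ['C0=M'] -> C1=M] -> [I,M]

Answer: M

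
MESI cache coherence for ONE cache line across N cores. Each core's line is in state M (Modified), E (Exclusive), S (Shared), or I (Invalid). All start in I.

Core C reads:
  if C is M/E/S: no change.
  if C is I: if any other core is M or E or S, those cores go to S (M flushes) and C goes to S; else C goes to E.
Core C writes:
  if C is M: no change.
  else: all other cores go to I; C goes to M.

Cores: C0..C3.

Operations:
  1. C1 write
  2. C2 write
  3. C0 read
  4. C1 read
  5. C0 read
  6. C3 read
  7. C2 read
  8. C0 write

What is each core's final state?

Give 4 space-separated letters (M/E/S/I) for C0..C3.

Answer: M I I I

Derivation:
Op 1: C1 write [C1 write: invalidate none -> C1=M] -> [I,M,I,I]
Op 2: C2 write [C2 write: invalidate ['C1=M'] -> C2=M] -> [I,I,M,I]
Op 3: C0 read [C0 read from I: others=['C2=M'] -> C0=S, others downsized to S] -> [S,I,S,I]
Op 4: C1 read [C1 read from I: others=['C0=S', 'C2=S'] -> C1=S, others downsized to S] -> [S,S,S,I]
Op 5: C0 read [C0 read: already in S, no change] -> [S,S,S,I]
Op 6: C3 read [C3 read from I: others=['C0=S', 'C1=S', 'C2=S'] -> C3=S, others downsized to S] -> [S,S,S,S]
Op 7: C2 read [C2 read: already in S, no change] -> [S,S,S,S]
Op 8: C0 write [C0 write: invalidate ['C1=S', 'C2=S', 'C3=S'] -> C0=M] -> [M,I,I,I]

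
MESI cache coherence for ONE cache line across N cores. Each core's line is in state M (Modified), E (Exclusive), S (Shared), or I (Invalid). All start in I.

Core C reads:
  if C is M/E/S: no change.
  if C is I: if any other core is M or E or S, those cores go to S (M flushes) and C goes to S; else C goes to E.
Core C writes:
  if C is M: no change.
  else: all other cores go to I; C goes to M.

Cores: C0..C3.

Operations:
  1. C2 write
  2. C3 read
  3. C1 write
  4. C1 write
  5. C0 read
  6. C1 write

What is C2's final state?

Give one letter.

Answer: I

Derivation:
Op 1: C2 write [C2 write: invalidate none -> C2=M] -> [I,I,M,I]
Op 2: C3 read [C3 read from I: others=['C2=M'] -> C3=S, others downsized to S] -> [I,I,S,S]
Op 3: C1 write [C1 write: invalidate ['C2=S', 'C3=S'] -> C1=M] -> [I,M,I,I]
Op 4: C1 write [C1 write: already M (modified), no change] -> [I,M,I,I]
Op 5: C0 read [C0 read from I: others=['C1=M'] -> C0=S, others downsized to S] -> [S,S,I,I]
Op 6: C1 write [C1 write: invalidate ['C0=S'] -> C1=M] -> [I,M,I,I]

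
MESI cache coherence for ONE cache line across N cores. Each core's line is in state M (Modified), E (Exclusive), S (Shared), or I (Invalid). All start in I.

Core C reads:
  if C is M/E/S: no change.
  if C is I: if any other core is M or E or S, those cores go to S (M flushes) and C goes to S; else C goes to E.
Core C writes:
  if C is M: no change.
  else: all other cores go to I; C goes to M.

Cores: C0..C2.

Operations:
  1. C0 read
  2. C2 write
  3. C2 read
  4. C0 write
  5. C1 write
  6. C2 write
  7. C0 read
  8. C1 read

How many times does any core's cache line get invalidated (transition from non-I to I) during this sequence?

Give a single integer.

Op 1: C0 read [C0 read from I: no other sharers -> C0=E (exclusive)] -> [E,I,I] (invalidations this op: 0; running total: 0)
Op 2: C2 write [C2 write: invalidate ['C0=E'] -> C2=M] -> [I,I,M] (invalidations this op: 1; running total: 1)
Op 3: C2 read [C2 read: already in M, no change] -> [I,I,M] (invalidations this op: 0; running total: 1)
Op 4: C0 write [C0 write: invalidate ['C2=M'] -> C0=M] -> [M,I,I] (invalidations this op: 1; running total: 2)
Op 5: C1 write [C1 write: invalidate ['C0=M'] -> C1=M] -> [I,M,I] (invalidations this op: 1; running total: 3)
Op 6: C2 write [C2 write: invalidate ['C1=M'] -> C2=M] -> [I,I,M] (invalidations this op: 1; running total: 4)
Op 7: C0 read [C0 read from I: others=['C2=M'] -> C0=S, others downsized to S] -> [S,I,S] (invalidations this op: 0; running total: 4)
Op 8: C1 read [C1 read from I: others=['C0=S', 'C2=S'] -> C1=S, others downsized to S] -> [S,S,S] (invalidations this op: 0; running total: 4)

Answer: 4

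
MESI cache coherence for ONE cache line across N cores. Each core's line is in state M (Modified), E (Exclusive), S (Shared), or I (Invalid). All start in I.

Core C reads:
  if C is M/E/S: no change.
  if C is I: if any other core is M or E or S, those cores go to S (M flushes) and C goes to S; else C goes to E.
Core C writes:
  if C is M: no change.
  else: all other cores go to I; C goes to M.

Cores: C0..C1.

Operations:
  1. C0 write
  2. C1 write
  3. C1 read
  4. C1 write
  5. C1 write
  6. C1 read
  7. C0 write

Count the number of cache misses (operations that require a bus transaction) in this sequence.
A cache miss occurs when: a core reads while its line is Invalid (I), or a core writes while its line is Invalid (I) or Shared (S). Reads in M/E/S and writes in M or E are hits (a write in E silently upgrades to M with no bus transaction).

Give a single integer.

Answer: 3

Derivation:
Op 1: C0 write [C0 write: invalidate none -> C0=M] -> [M,I] [MISS #1: write from I]
Op 2: C1 write [C1 write: invalidate ['C0=M'] -> C1=M] -> [I,M] [MISS #2: write from I]
Op 3: C1 read [C1 read: already in M, no change] -> [I,M] [hit: read from M]
Op 4: C1 write [C1 write: already M (modified), no change] -> [I,M] [hit: write from M]
Op 5: C1 write [C1 write: already M (modified), no change] -> [I,M] [hit: write from M]
Op 6: C1 read [C1 read: already in M, no change] -> [I,M] [hit: read from M]
Op 7: C0 write [C0 write: invalidate ['C1=M'] -> C0=M] -> [M,I] [MISS #3: write from I]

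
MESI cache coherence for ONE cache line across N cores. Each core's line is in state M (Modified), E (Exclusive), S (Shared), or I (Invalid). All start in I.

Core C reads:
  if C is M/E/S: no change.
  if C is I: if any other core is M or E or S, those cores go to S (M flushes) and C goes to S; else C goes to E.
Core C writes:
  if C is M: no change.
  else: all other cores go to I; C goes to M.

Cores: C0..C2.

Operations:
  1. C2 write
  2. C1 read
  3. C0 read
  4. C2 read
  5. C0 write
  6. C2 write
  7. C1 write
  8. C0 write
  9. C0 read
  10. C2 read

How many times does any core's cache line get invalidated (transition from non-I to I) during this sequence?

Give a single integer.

Answer: 5

Derivation:
Op 1: C2 write [C2 write: invalidate none -> C2=M] -> [I,I,M] (invalidations this op: 0; running total: 0)
Op 2: C1 read [C1 read from I: others=['C2=M'] -> C1=S, others downsized to S] -> [I,S,S] (invalidations this op: 0; running total: 0)
Op 3: C0 read [C0 read from I: others=['C1=S', 'C2=S'] -> C0=S, others downsized to S] -> [S,S,S] (invalidations this op: 0; running total: 0)
Op 4: C2 read [C2 read: already in S, no change] -> [S,S,S] (invalidations this op: 0; running total: 0)
Op 5: C0 write [C0 write: invalidate ['C1=S', 'C2=S'] -> C0=M] -> [M,I,I] (invalidations this op: 2; running total: 2)
Op 6: C2 write [C2 write: invalidate ['C0=M'] -> C2=M] -> [I,I,M] (invalidations this op: 1; running total: 3)
Op 7: C1 write [C1 write: invalidate ['C2=M'] -> C1=M] -> [I,M,I] (invalidations this op: 1; running total: 4)
Op 8: C0 write [C0 write: invalidate ['C1=M'] -> C0=M] -> [M,I,I] (invalidations this op: 1; running total: 5)
Op 9: C0 read [C0 read: already in M, no change] -> [M,I,I] (invalidations this op: 0; running total: 5)
Op 10: C2 read [C2 read from I: others=['C0=M'] -> C2=S, others downsized to S] -> [S,I,S] (invalidations this op: 0; running total: 5)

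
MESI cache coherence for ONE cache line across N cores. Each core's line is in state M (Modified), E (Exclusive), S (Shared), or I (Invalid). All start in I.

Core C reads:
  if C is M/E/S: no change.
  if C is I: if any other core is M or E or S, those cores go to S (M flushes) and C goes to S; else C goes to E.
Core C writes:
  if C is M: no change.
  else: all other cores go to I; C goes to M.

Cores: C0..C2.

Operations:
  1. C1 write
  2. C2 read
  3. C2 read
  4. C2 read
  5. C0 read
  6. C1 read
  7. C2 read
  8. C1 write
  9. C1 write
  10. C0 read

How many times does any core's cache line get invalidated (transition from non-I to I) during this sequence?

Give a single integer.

Op 1: C1 write [C1 write: invalidate none -> C1=M] -> [I,M,I] (invalidations this op: 0; running total: 0)
Op 2: C2 read [C2 read from I: others=['C1=M'] -> C2=S, others downsized to S] -> [I,S,S] (invalidations this op: 0; running total: 0)
Op 3: C2 read [C2 read: already in S, no change] -> [I,S,S] (invalidations this op: 0; running total: 0)
Op 4: C2 read [C2 read: already in S, no change] -> [I,S,S] (invalidations this op: 0; running total: 0)
Op 5: C0 read [C0 read from I: others=['C1=S', 'C2=S'] -> C0=S, others downsized to S] -> [S,S,S] (invalidations this op: 0; running total: 0)
Op 6: C1 read [C1 read: already in S, no change] -> [S,S,S] (invalidations this op: 0; running total: 0)
Op 7: C2 read [C2 read: already in S, no change] -> [S,S,S] (invalidations this op: 0; running total: 0)
Op 8: C1 write [C1 write: invalidate ['C0=S', 'C2=S'] -> C1=M] -> [I,M,I] (invalidations this op: 2; running total: 2)
Op 9: C1 write [C1 write: already M (modified), no change] -> [I,M,I] (invalidations this op: 0; running total: 2)
Op 10: C0 read [C0 read from I: others=['C1=M'] -> C0=S, others downsized to S] -> [S,S,I] (invalidations this op: 0; running total: 2)

Answer: 2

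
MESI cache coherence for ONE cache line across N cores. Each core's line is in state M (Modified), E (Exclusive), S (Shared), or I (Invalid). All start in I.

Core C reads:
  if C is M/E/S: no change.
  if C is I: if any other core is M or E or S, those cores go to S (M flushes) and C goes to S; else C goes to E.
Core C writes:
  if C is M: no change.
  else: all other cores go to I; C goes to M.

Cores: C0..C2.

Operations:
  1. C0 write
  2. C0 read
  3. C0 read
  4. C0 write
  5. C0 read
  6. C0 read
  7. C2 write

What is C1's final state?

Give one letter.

Answer: I

Derivation:
Op 1: C0 write [C0 write: invalidate none -> C0=M] -> [M,I,I]
Op 2: C0 read [C0 read: already in M, no change] -> [M,I,I]
Op 3: C0 read [C0 read: already in M, no change] -> [M,I,I]
Op 4: C0 write [C0 write: already M (modified), no change] -> [M,I,I]
Op 5: C0 read [C0 read: already in M, no change] -> [M,I,I]
Op 6: C0 read [C0 read: already in M, no change] -> [M,I,I]
Op 7: C2 write [C2 write: invalidate ['C0=M'] -> C2=M] -> [I,I,M]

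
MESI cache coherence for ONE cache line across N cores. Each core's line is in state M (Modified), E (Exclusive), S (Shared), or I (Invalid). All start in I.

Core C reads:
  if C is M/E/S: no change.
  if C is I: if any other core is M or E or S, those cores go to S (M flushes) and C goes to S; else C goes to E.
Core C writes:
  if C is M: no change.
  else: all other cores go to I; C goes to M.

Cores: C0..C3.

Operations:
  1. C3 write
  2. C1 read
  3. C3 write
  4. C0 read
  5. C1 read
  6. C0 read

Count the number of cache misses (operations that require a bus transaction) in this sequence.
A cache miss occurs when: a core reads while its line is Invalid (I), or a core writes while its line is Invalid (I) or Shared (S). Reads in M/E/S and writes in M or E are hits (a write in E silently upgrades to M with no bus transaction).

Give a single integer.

Answer: 5

Derivation:
Op 1: C3 write [C3 write: invalidate none -> C3=M] -> [I,I,I,M] [MISS #1: write from I]
Op 2: C1 read [C1 read from I: others=['C3=M'] -> C1=S, others downsized to S] -> [I,S,I,S] [MISS #2: read from I]
Op 3: C3 write [C3 write: invalidate ['C1=S'] -> C3=M] -> [I,I,I,M] [MISS #3: write from S]
Op 4: C0 read [C0 read from I: others=['C3=M'] -> C0=S, others downsized to S] -> [S,I,I,S] [MISS #4: read from I]
Op 5: C1 read [C1 read from I: others=['C0=S', 'C3=S'] -> C1=S, others downsized to S] -> [S,S,I,S] [MISS #5: read from I]
Op 6: C0 read [C0 read: already in S, no change] -> [S,S,I,S] [hit: read from S]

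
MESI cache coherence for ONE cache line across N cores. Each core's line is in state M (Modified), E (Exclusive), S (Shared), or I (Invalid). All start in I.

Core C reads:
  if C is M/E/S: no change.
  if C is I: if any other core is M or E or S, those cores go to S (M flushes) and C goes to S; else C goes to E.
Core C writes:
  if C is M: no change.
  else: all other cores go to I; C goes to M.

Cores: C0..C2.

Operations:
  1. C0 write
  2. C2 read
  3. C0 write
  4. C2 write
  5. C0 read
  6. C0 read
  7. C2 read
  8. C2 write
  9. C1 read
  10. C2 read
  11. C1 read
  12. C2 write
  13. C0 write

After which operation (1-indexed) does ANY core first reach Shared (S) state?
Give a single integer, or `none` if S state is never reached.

Answer: 2

Derivation:
Op 1: C0 write [C0 write: invalidate none -> C0=M] -> [M,I,I]
Op 2: C2 read [C2 read from I: others=['C0=M'] -> C2=S, others downsized to S] -> [S,I,S]
  -> First S state at op 2; remaining ops need not be traced.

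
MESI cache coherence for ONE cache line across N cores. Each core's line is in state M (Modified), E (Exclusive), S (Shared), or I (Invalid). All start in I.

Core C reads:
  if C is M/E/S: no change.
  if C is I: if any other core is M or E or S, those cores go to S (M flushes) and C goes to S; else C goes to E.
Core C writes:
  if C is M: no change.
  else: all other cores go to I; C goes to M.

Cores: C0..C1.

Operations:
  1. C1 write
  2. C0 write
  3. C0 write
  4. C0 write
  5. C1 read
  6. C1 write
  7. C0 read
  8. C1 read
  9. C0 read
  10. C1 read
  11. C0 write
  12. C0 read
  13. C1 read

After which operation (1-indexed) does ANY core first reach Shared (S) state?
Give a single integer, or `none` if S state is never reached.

Answer: 5

Derivation:
Op 1: C1 write [C1 write: invalidate none -> C1=M] -> [I,M]
Op 2: C0 write [C0 write: invalidate ['C1=M'] -> C0=M] -> [M,I]
Op 3: C0 write [C0 write: already M (modified), no change] -> [M,I]
Op 4: C0 write [C0 write: already M (modified), no change] -> [M,I]
Op 5: C1 read [C1 read from I: others=['C0=M'] -> C1=S, others downsized to S] -> [S,S]
  -> First S state at op 5; remaining ops need not be traced.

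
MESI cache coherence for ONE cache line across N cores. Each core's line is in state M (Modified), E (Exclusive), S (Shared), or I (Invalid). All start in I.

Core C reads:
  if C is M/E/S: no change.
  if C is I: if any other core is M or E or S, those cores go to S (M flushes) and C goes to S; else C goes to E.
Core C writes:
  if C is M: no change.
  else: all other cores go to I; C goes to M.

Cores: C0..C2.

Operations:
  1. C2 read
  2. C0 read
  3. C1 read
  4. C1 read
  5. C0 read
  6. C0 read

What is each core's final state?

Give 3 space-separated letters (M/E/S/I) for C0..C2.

Op 1: C2 read [C2 read from I: no other sharers -> C2=E (exclusive)] -> [I,I,E]
Op 2: C0 read [C0 read from I: others=['C2=E'] -> C0=S, others downsized to S] -> [S,I,S]
Op 3: C1 read [C1 read from I: others=['C0=S', 'C2=S'] -> C1=S, others downsized to S] -> [S,S,S]
Op 4: C1 read [C1 read: already in S, no change] -> [S,S,S]
Op 5: C0 read [C0 read: already in S, no change] -> [S,S,S]
Op 6: C0 read [C0 read: already in S, no change] -> [S,S,S]

Answer: S S S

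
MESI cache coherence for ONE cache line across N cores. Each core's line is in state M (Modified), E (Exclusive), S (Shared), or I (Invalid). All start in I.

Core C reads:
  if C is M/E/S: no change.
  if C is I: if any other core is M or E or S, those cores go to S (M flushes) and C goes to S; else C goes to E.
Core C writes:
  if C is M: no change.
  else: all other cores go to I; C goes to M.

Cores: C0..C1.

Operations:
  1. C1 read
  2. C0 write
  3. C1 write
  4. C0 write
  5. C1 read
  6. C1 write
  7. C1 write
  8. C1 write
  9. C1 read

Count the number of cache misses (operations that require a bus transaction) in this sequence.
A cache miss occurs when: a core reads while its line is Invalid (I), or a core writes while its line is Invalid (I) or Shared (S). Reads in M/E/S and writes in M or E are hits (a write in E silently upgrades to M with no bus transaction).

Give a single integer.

Op 1: C1 read [C1 read from I: no other sharers -> C1=E (exclusive)] -> [I,E] [MISS #1: read from I]
Op 2: C0 write [C0 write: invalidate ['C1=E'] -> C0=M] -> [M,I] [MISS #2: write from I]
Op 3: C1 write [C1 write: invalidate ['C0=M'] -> C1=M] -> [I,M] [MISS #3: write from I]
Op 4: C0 write [C0 write: invalidate ['C1=M'] -> C0=M] -> [M,I] [MISS #4: write from I]
Op 5: C1 read [C1 read from I: others=['C0=M'] -> C1=S, others downsized to S] -> [S,S] [MISS #5: read from I]
Op 6: C1 write [C1 write: invalidate ['C0=S'] -> C1=M] -> [I,M] [MISS #6: write from S]
Op 7: C1 write [C1 write: already M (modified), no change] -> [I,M] [hit: write from M]
Op 8: C1 write [C1 write: already M (modified), no change] -> [I,M] [hit: write from M]
Op 9: C1 read [C1 read: already in M, no change] -> [I,M] [hit: read from M]

Answer: 6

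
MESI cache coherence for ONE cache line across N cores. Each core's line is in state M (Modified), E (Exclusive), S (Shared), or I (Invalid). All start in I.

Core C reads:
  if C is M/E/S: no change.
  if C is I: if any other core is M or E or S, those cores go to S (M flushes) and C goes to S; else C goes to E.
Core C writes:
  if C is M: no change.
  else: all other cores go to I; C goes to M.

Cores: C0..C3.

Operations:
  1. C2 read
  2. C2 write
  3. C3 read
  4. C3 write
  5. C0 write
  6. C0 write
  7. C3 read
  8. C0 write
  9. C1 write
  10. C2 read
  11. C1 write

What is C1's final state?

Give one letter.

Answer: M

Derivation:
Op 1: C2 read [C2 read from I: no other sharers -> C2=E (exclusive)] -> [I,I,E,I]
Op 2: C2 write [C2 write: invalidate none -> C2=M] -> [I,I,M,I]
Op 3: C3 read [C3 read from I: others=['C2=M'] -> C3=S, others downsized to S] -> [I,I,S,S]
Op 4: C3 write [C3 write: invalidate ['C2=S'] -> C3=M] -> [I,I,I,M]
Op 5: C0 write [C0 write: invalidate ['C3=M'] -> C0=M] -> [M,I,I,I]
Op 6: C0 write [C0 write: already M (modified), no change] -> [M,I,I,I]
Op 7: C3 read [C3 read from I: others=['C0=M'] -> C3=S, others downsized to S] -> [S,I,I,S]
Op 8: C0 write [C0 write: invalidate ['C3=S'] -> C0=M] -> [M,I,I,I]
Op 9: C1 write [C1 write: invalidate ['C0=M'] -> C1=M] -> [I,M,I,I]
Op 10: C2 read [C2 read from I: others=['C1=M'] -> C2=S, others downsized to S] -> [I,S,S,I]
Op 11: C1 write [C1 write: invalidate ['C2=S'] -> C1=M] -> [I,M,I,I]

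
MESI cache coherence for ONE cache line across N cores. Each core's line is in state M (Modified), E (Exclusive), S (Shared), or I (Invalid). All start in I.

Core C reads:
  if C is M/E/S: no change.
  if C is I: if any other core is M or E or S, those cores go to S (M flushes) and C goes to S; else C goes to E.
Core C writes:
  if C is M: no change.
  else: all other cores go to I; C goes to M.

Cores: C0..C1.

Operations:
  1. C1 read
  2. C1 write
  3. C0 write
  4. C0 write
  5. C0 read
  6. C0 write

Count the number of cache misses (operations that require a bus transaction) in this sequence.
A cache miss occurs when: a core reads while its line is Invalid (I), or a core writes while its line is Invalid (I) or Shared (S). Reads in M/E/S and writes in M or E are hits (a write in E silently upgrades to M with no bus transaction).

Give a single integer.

Answer: 2

Derivation:
Op 1: C1 read [C1 read from I: no other sharers -> C1=E (exclusive)] -> [I,E] [MISS #1: read from I]
Op 2: C1 write [C1 write: invalidate none -> C1=M] -> [I,M] [hit: write from E is a silent E->M upgrade, no bus transaction]
Op 3: C0 write [C0 write: invalidate ['C1=M'] -> C0=M] -> [M,I] [MISS #2: write from I]
Op 4: C0 write [C0 write: already M (modified), no change] -> [M,I] [hit: write from M]
Op 5: C0 read [C0 read: already in M, no change] -> [M,I] [hit: read from M]
Op 6: C0 write [C0 write: already M (modified), no change] -> [M,I] [hit: write from M]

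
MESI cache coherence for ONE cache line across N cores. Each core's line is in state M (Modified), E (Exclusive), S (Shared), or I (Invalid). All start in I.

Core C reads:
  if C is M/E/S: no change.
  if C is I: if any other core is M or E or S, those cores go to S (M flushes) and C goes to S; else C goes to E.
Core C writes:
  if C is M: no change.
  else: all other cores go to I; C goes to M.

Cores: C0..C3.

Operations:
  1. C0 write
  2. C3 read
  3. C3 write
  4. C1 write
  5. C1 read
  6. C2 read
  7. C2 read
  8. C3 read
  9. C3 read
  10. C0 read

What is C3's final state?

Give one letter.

Answer: S

Derivation:
Op 1: C0 write [C0 write: invalidate none -> C0=M] -> [M,I,I,I]
Op 2: C3 read [C3 read from I: others=['C0=M'] -> C3=S, others downsized to S] -> [S,I,I,S]
Op 3: C3 write [C3 write: invalidate ['C0=S'] -> C3=M] -> [I,I,I,M]
Op 4: C1 write [C1 write: invalidate ['C3=M'] -> C1=M] -> [I,M,I,I]
Op 5: C1 read [C1 read: already in M, no change] -> [I,M,I,I]
Op 6: C2 read [C2 read from I: others=['C1=M'] -> C2=S, others downsized to S] -> [I,S,S,I]
Op 7: C2 read [C2 read: already in S, no change] -> [I,S,S,I]
Op 8: C3 read [C3 read from I: others=['C1=S', 'C2=S'] -> C3=S, others downsized to S] -> [I,S,S,S]
Op 9: C3 read [C3 read: already in S, no change] -> [I,S,S,S]
Op 10: C0 read [C0 read from I: others=['C1=S', 'C2=S', 'C3=S'] -> C0=S, others downsized to S] -> [S,S,S,S]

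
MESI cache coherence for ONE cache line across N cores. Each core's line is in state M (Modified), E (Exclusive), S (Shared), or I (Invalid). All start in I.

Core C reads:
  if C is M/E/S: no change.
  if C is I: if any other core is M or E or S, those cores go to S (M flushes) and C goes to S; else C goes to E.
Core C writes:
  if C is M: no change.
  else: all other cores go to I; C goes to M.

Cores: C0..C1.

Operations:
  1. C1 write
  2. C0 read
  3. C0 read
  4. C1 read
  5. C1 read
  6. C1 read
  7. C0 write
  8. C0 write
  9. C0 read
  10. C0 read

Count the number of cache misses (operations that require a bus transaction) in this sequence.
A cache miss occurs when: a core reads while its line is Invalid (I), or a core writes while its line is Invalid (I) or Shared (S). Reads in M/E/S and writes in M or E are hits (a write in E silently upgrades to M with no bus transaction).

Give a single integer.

Op 1: C1 write [C1 write: invalidate none -> C1=M] -> [I,M] [MISS #1: write from I]
Op 2: C0 read [C0 read from I: others=['C1=M'] -> C0=S, others downsized to S] -> [S,S] [MISS #2: read from I]
Op 3: C0 read [C0 read: already in S, no change] -> [S,S] [hit: read from S]
Op 4: C1 read [C1 read: already in S, no change] -> [S,S] [hit: read from S]
Op 5: C1 read [C1 read: already in S, no change] -> [S,S] [hit: read from S]
Op 6: C1 read [C1 read: already in S, no change] -> [S,S] [hit: read from S]
Op 7: C0 write [C0 write: invalidate ['C1=S'] -> C0=M] -> [M,I] [MISS #3: write from S]
Op 8: C0 write [C0 write: already M (modified), no change] -> [M,I] [hit: write from M]
Op 9: C0 read [C0 read: already in M, no change] -> [M,I] [hit: read from M]
Op 10: C0 read [C0 read: already in M, no change] -> [M,I] [hit: read from M]

Answer: 3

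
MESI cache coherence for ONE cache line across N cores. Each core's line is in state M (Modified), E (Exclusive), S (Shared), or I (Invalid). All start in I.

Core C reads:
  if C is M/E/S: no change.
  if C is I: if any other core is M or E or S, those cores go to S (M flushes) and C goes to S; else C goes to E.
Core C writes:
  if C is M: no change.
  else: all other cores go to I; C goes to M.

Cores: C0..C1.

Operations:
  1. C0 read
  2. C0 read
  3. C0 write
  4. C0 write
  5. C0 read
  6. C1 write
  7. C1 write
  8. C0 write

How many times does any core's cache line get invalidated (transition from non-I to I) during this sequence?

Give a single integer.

Op 1: C0 read [C0 read from I: no other sharers -> C0=E (exclusive)] -> [E,I] (invalidations this op: 0; running total: 0)
Op 2: C0 read [C0 read: already in E, no change] -> [E,I] (invalidations this op: 0; running total: 0)
Op 3: C0 write [C0 write: invalidate none -> C0=M] -> [M,I] (invalidations this op: 0; running total: 0)
Op 4: C0 write [C0 write: already M (modified), no change] -> [M,I] (invalidations this op: 0; running total: 0)
Op 5: C0 read [C0 read: already in M, no change] -> [M,I] (invalidations this op: 0; running total: 0)
Op 6: C1 write [C1 write: invalidate ['C0=M'] -> C1=M] -> [I,M] (invalidations this op: 1; running total: 1)
Op 7: C1 write [C1 write: already M (modified), no change] -> [I,M] (invalidations this op: 0; running total: 1)
Op 8: C0 write [C0 write: invalidate ['C1=M'] -> C0=M] -> [M,I] (invalidations this op: 1; running total: 2)

Answer: 2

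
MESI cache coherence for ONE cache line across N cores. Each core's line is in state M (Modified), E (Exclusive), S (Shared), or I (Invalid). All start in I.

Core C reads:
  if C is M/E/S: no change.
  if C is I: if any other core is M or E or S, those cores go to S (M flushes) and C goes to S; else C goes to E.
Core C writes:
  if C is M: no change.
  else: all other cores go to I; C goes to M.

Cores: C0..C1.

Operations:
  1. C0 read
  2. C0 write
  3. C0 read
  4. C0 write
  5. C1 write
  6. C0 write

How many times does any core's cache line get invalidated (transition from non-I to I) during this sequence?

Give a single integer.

Op 1: C0 read [C0 read from I: no other sharers -> C0=E (exclusive)] -> [E,I] (invalidations this op: 0; running total: 0)
Op 2: C0 write [C0 write: invalidate none -> C0=M] -> [M,I] (invalidations this op: 0; running total: 0)
Op 3: C0 read [C0 read: already in M, no change] -> [M,I] (invalidations this op: 0; running total: 0)
Op 4: C0 write [C0 write: already M (modified), no change] -> [M,I] (invalidations this op: 0; running total: 0)
Op 5: C1 write [C1 write: invalidate ['C0=M'] -> C1=M] -> [I,M] (invalidations this op: 1; running total: 1)
Op 6: C0 write [C0 write: invalidate ['C1=M'] -> C0=M] -> [M,I] (invalidations this op: 1; running total: 2)

Answer: 2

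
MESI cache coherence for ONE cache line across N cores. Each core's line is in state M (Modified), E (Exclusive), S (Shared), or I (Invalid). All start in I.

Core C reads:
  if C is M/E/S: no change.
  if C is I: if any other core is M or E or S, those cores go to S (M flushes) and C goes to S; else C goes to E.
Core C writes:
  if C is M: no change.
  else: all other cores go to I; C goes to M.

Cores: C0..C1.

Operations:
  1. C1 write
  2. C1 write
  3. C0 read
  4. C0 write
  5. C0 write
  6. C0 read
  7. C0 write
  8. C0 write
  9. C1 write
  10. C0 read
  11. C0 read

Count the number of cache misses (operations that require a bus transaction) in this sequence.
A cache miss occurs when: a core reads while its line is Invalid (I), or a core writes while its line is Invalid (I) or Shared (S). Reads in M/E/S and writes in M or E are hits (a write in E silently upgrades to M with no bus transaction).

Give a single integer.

Answer: 5

Derivation:
Op 1: C1 write [C1 write: invalidate none -> C1=M] -> [I,M] [MISS #1: write from I]
Op 2: C1 write [C1 write: already M (modified), no change] -> [I,M] [hit: write from M]
Op 3: C0 read [C0 read from I: others=['C1=M'] -> C0=S, others downsized to S] -> [S,S] [MISS #2: read from I]
Op 4: C0 write [C0 write: invalidate ['C1=S'] -> C0=M] -> [M,I] [MISS #3: write from S]
Op 5: C0 write [C0 write: already M (modified), no change] -> [M,I] [hit: write from M]
Op 6: C0 read [C0 read: already in M, no change] -> [M,I] [hit: read from M]
Op 7: C0 write [C0 write: already M (modified), no change] -> [M,I] [hit: write from M]
Op 8: C0 write [C0 write: already M (modified), no change] -> [M,I] [hit: write from M]
Op 9: C1 write [C1 write: invalidate ['C0=M'] -> C1=M] -> [I,M] [MISS #4: write from I]
Op 10: C0 read [C0 read from I: others=['C1=M'] -> C0=S, others downsized to S] -> [S,S] [MISS #5: read from I]
Op 11: C0 read [C0 read: already in S, no change] -> [S,S] [hit: read from S]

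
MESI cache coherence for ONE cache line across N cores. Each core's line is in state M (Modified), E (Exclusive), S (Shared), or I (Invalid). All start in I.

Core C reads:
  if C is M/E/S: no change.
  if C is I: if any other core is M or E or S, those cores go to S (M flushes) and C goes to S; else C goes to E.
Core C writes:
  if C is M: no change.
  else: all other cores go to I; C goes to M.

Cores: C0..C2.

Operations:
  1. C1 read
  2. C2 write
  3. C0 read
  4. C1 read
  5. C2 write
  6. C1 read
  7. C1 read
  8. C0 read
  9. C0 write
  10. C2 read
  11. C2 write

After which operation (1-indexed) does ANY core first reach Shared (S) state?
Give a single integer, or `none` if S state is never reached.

Answer: 3

Derivation:
Op 1: C1 read [C1 read from I: no other sharers -> C1=E (exclusive)] -> [I,E,I]
Op 2: C2 write [C2 write: invalidate ['C1=E'] -> C2=M] -> [I,I,M]
Op 3: C0 read [C0 read from I: others=['C2=M'] -> C0=S, others downsized to S] -> [S,I,S]
  -> First S state at op 3; remaining ops need not be traced.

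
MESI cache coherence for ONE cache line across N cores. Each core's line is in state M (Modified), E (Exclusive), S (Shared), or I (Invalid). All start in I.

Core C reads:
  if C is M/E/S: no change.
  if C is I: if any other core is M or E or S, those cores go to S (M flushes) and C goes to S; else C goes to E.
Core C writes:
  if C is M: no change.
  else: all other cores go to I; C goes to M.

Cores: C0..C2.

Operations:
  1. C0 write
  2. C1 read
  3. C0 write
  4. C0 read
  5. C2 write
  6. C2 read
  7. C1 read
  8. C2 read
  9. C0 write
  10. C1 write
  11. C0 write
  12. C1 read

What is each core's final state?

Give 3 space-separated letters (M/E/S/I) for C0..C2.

Op 1: C0 write [C0 write: invalidate none -> C0=M] -> [M,I,I]
Op 2: C1 read [C1 read from I: others=['C0=M'] -> C1=S, others downsized to S] -> [S,S,I]
Op 3: C0 write [C0 write: invalidate ['C1=S'] -> C0=M] -> [M,I,I]
Op 4: C0 read [C0 read: already in M, no change] -> [M,I,I]
Op 5: C2 write [C2 write: invalidate ['C0=M'] -> C2=M] -> [I,I,M]
Op 6: C2 read [C2 read: already in M, no change] -> [I,I,M]
Op 7: C1 read [C1 read from I: others=['C2=M'] -> C1=S, others downsized to S] -> [I,S,S]
Op 8: C2 read [C2 read: already in S, no change] -> [I,S,S]
Op 9: C0 write [C0 write: invalidate ['C1=S', 'C2=S'] -> C0=M] -> [M,I,I]
Op 10: C1 write [C1 write: invalidate ['C0=M'] -> C1=M] -> [I,M,I]
Op 11: C0 write [C0 write: invalidate ['C1=M'] -> C0=M] -> [M,I,I]
Op 12: C1 read [C1 read from I: others=['C0=M'] -> C1=S, others downsized to S] -> [S,S,I]

Answer: S S I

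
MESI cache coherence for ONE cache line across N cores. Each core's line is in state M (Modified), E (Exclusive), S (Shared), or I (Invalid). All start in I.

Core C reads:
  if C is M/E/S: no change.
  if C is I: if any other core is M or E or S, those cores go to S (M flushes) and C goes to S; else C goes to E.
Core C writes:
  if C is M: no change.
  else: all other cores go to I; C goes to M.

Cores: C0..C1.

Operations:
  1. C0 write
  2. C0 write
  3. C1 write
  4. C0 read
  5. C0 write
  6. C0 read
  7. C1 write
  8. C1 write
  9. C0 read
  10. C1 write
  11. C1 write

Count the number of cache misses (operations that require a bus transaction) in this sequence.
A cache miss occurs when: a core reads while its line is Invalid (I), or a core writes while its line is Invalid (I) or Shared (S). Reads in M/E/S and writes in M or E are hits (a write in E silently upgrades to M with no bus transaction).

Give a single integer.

Op 1: C0 write [C0 write: invalidate none -> C0=M] -> [M,I] [MISS #1: write from I]
Op 2: C0 write [C0 write: already M (modified), no change] -> [M,I] [hit: write from M]
Op 3: C1 write [C1 write: invalidate ['C0=M'] -> C1=M] -> [I,M] [MISS #2: write from I]
Op 4: C0 read [C0 read from I: others=['C1=M'] -> C0=S, others downsized to S] -> [S,S] [MISS #3: read from I]
Op 5: C0 write [C0 write: invalidate ['C1=S'] -> C0=M] -> [M,I] [MISS #4: write from S]
Op 6: C0 read [C0 read: already in M, no change] -> [M,I] [hit: read from M]
Op 7: C1 write [C1 write: invalidate ['C0=M'] -> C1=M] -> [I,M] [MISS #5: write from I]
Op 8: C1 write [C1 write: already M (modified), no change] -> [I,M] [hit: write from M]
Op 9: C0 read [C0 read from I: others=['C1=M'] -> C0=S, others downsized to S] -> [S,S] [MISS #6: read from I]
Op 10: C1 write [C1 write: invalidate ['C0=S'] -> C1=M] -> [I,M] [MISS #7: write from S]
Op 11: C1 write [C1 write: already M (modified), no change] -> [I,M] [hit: write from M]

Answer: 7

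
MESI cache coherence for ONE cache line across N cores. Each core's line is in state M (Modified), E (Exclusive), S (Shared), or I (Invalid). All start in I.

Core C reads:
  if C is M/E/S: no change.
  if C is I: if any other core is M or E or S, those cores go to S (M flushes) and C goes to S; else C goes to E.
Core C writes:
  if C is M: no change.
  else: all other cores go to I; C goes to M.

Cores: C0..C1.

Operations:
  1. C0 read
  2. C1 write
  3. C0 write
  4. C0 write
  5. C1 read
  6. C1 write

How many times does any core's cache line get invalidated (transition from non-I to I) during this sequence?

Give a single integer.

Op 1: C0 read [C0 read from I: no other sharers -> C0=E (exclusive)] -> [E,I] (invalidations this op: 0; running total: 0)
Op 2: C1 write [C1 write: invalidate ['C0=E'] -> C1=M] -> [I,M] (invalidations this op: 1; running total: 1)
Op 3: C0 write [C0 write: invalidate ['C1=M'] -> C0=M] -> [M,I] (invalidations this op: 1; running total: 2)
Op 4: C0 write [C0 write: already M (modified), no change] -> [M,I] (invalidations this op: 0; running total: 2)
Op 5: C1 read [C1 read from I: others=['C0=M'] -> C1=S, others downsized to S] -> [S,S] (invalidations this op: 0; running total: 2)
Op 6: C1 write [C1 write: invalidate ['C0=S'] -> C1=M] -> [I,M] (invalidations this op: 1; running total: 3)

Answer: 3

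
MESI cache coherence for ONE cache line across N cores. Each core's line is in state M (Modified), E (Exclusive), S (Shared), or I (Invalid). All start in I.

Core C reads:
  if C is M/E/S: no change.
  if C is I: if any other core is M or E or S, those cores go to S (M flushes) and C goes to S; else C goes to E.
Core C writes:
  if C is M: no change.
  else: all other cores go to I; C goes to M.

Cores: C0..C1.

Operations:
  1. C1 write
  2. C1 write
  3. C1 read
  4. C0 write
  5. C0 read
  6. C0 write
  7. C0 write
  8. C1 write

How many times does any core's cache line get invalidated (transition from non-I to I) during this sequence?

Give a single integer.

Answer: 2

Derivation:
Op 1: C1 write [C1 write: invalidate none -> C1=M] -> [I,M] (invalidations this op: 0; running total: 0)
Op 2: C1 write [C1 write: already M (modified), no change] -> [I,M] (invalidations this op: 0; running total: 0)
Op 3: C1 read [C1 read: already in M, no change] -> [I,M] (invalidations this op: 0; running total: 0)
Op 4: C0 write [C0 write: invalidate ['C1=M'] -> C0=M] -> [M,I] (invalidations this op: 1; running total: 1)
Op 5: C0 read [C0 read: already in M, no change] -> [M,I] (invalidations this op: 0; running total: 1)
Op 6: C0 write [C0 write: already M (modified), no change] -> [M,I] (invalidations this op: 0; running total: 1)
Op 7: C0 write [C0 write: already M (modified), no change] -> [M,I] (invalidations this op: 0; running total: 1)
Op 8: C1 write [C1 write: invalidate ['C0=M'] -> C1=M] -> [I,M] (invalidations this op: 1; running total: 2)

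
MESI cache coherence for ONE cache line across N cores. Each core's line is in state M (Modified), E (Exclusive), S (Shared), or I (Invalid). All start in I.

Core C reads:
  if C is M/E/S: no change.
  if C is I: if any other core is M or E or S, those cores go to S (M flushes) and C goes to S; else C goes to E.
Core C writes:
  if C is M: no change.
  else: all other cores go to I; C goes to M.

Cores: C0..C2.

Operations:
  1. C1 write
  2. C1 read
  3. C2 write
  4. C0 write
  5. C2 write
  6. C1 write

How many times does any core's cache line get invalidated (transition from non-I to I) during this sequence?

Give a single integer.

Answer: 4

Derivation:
Op 1: C1 write [C1 write: invalidate none -> C1=M] -> [I,M,I] (invalidations this op: 0; running total: 0)
Op 2: C1 read [C1 read: already in M, no change] -> [I,M,I] (invalidations this op: 0; running total: 0)
Op 3: C2 write [C2 write: invalidate ['C1=M'] -> C2=M] -> [I,I,M] (invalidations this op: 1; running total: 1)
Op 4: C0 write [C0 write: invalidate ['C2=M'] -> C0=M] -> [M,I,I] (invalidations this op: 1; running total: 2)
Op 5: C2 write [C2 write: invalidate ['C0=M'] -> C2=M] -> [I,I,M] (invalidations this op: 1; running total: 3)
Op 6: C1 write [C1 write: invalidate ['C2=M'] -> C1=M] -> [I,M,I] (invalidations this op: 1; running total: 4)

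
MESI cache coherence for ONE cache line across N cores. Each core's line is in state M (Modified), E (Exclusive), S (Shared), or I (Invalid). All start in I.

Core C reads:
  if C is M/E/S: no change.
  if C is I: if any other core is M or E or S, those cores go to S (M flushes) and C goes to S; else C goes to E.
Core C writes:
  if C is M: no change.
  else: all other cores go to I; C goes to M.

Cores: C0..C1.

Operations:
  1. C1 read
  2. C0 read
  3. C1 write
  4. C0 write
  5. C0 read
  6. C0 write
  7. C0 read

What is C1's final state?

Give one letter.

Op 1: C1 read [C1 read from I: no other sharers -> C1=E (exclusive)] -> [I,E]
Op 2: C0 read [C0 read from I: others=['C1=E'] -> C0=S, others downsized to S] -> [S,S]
Op 3: C1 write [C1 write: invalidate ['C0=S'] -> C1=M] -> [I,M]
Op 4: C0 write [C0 write: invalidate ['C1=M'] -> C0=M] -> [M,I]
Op 5: C0 read [C0 read: already in M, no change] -> [M,I]
Op 6: C0 write [C0 write: already M (modified), no change] -> [M,I]
Op 7: C0 read [C0 read: already in M, no change] -> [M,I]

Answer: I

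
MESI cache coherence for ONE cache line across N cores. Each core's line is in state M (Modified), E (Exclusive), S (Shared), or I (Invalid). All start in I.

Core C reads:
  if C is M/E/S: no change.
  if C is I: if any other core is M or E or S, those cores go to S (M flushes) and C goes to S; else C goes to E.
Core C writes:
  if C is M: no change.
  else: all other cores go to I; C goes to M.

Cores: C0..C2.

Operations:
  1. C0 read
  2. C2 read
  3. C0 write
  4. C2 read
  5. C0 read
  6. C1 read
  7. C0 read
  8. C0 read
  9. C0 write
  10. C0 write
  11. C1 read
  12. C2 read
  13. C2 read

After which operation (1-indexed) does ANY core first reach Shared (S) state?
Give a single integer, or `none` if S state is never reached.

Op 1: C0 read [C0 read from I: no other sharers -> C0=E (exclusive)] -> [E,I,I]
Op 2: C2 read [C2 read from I: others=['C0=E'] -> C2=S, others downsized to S] -> [S,I,S]
  -> First S state at op 2; remaining ops need not be traced.

Answer: 2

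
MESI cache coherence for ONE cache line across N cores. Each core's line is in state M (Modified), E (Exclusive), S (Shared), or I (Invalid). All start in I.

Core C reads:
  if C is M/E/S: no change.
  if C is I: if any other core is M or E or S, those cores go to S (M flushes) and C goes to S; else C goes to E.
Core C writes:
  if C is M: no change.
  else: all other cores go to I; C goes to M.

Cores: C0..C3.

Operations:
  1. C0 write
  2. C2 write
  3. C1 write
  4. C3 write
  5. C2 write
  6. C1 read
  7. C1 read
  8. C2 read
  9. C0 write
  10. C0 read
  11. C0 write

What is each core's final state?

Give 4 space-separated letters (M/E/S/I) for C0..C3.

Answer: M I I I

Derivation:
Op 1: C0 write [C0 write: invalidate none -> C0=M] -> [M,I,I,I]
Op 2: C2 write [C2 write: invalidate ['C0=M'] -> C2=M] -> [I,I,M,I]
Op 3: C1 write [C1 write: invalidate ['C2=M'] -> C1=M] -> [I,M,I,I]
Op 4: C3 write [C3 write: invalidate ['C1=M'] -> C3=M] -> [I,I,I,M]
Op 5: C2 write [C2 write: invalidate ['C3=M'] -> C2=M] -> [I,I,M,I]
Op 6: C1 read [C1 read from I: others=['C2=M'] -> C1=S, others downsized to S] -> [I,S,S,I]
Op 7: C1 read [C1 read: already in S, no change] -> [I,S,S,I]
Op 8: C2 read [C2 read: already in S, no change] -> [I,S,S,I]
Op 9: C0 write [C0 write: invalidate ['C1=S', 'C2=S'] -> C0=M] -> [M,I,I,I]
Op 10: C0 read [C0 read: already in M, no change] -> [M,I,I,I]
Op 11: C0 write [C0 write: already M (modified), no change] -> [M,I,I,I]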